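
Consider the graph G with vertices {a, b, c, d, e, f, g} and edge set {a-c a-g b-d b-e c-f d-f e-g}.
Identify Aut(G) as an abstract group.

the dihedral group of order 14

G is 2-regular and connected on 7 vertices, i.e. the cycle C_7. The automorphisms of the 7-cycle are exactly the symmetries of a regular 7-gon: the dihedral group D_7, |D_7| = 14.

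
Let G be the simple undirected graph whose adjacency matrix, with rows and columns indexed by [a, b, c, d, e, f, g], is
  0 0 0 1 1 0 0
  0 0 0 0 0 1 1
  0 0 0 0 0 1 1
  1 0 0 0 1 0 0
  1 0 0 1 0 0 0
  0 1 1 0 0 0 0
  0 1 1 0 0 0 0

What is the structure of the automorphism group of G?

D_4 × D_3

G has two connected components, {b, c, f, g} and {a, d, e}; each is 2-regular, so G = C_4 ⊔ C_3. No automorphism exchanges components of different sizes, hence Aut(G) is the direct product D_4 × D_3, order 48.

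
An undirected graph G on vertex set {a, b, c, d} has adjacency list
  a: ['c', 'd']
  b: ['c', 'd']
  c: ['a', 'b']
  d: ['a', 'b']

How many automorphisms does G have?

Every vertex has degree 2 and the graph is connected, so G is the 4-cycle C_4. C_4 has 4 rotations and 4 reflections, so Aut(C_4) ≅ D_4 of order 8.

8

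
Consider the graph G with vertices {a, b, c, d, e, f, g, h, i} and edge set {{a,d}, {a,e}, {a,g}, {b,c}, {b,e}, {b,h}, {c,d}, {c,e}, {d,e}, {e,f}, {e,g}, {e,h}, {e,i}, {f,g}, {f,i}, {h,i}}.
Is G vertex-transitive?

Vertex e is the only vertex of degree 8, so every automorphism fixes it; G is not vertex-transitive.

No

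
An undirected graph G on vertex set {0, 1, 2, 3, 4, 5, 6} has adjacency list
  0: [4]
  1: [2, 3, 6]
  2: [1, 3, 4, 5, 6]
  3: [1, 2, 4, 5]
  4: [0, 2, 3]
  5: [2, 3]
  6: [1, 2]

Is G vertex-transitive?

No

Vertex 0 is the only vertex of degree 1, so every automorphism fixes it; G is not vertex-transitive.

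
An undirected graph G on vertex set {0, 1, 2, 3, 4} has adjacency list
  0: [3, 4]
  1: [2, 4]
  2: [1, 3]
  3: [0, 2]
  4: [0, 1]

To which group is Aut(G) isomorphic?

the dihedral group of order 10

G is 2-regular and connected on 5 vertices, i.e. the cycle C_5. C_5 has 5 rotations and 5 reflections, so Aut(C_5) ≅ D_5 of order 10.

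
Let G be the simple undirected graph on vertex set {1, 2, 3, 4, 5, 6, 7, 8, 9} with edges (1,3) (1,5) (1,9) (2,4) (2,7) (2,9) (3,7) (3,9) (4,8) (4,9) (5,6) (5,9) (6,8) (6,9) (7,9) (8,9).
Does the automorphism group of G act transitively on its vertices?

Vertex 9 is the only vertex of degree 8, so every automorphism fixes it; G is not vertex-transitive.

No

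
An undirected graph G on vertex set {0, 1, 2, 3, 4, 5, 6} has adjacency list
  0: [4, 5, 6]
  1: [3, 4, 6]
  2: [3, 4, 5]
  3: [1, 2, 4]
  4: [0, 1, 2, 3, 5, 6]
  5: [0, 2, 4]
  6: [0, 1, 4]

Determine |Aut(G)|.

12

Vertex 4 is the unique vertex of degree 6; the remaining 6 vertices each have degree 3 and induce a cycle, so G is the wheel on 7 vertices with hub 4. Every automorphism fixes the hub and acts on the rim 6-cycle, so Aut(G) ≅ Aut(C_6) = D_6 of order 12.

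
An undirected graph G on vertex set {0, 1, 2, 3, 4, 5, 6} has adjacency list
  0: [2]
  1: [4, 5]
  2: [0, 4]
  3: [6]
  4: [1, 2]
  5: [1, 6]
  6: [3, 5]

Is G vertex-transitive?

Automorphisms preserve degree, but G has vertices of degree 1 and vertices of degree 2; no automorphism maps one to the other, so G is not vertex-transitive.

No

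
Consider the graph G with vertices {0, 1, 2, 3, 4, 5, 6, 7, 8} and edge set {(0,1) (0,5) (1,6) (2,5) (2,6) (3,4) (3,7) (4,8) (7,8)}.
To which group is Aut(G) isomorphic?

D_5 × D_4

G has two connected components, {0, 1, 2, 5, 6} and {3, 4, 7, 8}; each is 2-regular, so G = C_5 ⊔ C_4. The components are non-isomorphic (different sizes), so Aut(G) = Aut(C_5) × Aut(C_4) = D_5 × D_4 of order 10·8 = 80.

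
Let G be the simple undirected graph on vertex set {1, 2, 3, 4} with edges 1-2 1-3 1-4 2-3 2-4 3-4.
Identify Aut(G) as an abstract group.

the symmetric group on 4 letters

All 4 vertices are pairwise adjacent: G = K_4. Every bijection on the vertex set is an automorphism of K_4; hence Aut(K_4) ≅ S_4, order 24.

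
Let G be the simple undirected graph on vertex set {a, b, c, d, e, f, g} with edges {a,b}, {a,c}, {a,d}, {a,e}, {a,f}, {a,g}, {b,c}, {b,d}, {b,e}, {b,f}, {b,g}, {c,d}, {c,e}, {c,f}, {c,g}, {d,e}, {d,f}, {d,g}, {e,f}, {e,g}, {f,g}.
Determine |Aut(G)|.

All 7 vertices are pairwise adjacent: G = K_7. Any permutation of the 7 vertices preserves K_7, so Aut(K_7) = S_7 of order 7! = 5040.

5040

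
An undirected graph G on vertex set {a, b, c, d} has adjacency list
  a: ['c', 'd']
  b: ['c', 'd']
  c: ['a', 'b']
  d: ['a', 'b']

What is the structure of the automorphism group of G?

G is 2-regular and bipartite with parts {a, b} and {c, d} (each part is independent and every cross-pair is an edge), so G = K_{2,2}. Each part can be permuted independently (S_2 × S_2) and the two equal-size parts can also be swapped, giving (S_2 × S_2) ⋊ Z_2 of order 2·(2!)² = 8.

S_2 ≀ Z_2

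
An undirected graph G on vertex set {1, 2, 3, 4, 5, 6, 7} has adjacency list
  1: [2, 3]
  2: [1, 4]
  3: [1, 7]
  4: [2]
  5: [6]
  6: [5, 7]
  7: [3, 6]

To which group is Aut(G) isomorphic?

the cyclic group of order 2

The degree sequence is [2, 2, 2, 1, 1, 2, 2]; the two degree-1 vertices 4 and 5 are the ends of a path, so G = P_7. The only nontrivial automorphism of a path is the end-to-end reflection, so Aut(G) ≅ Z_2.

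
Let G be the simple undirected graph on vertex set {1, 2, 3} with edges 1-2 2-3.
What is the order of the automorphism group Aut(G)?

2

The degree sequence is [1, 2, 1]; the two degree-1 vertices 1 and 3 are the ends of a path, so G = P_3. A path has exactly one nontrivial symmetry — reversal — giving Aut(G) of order 2.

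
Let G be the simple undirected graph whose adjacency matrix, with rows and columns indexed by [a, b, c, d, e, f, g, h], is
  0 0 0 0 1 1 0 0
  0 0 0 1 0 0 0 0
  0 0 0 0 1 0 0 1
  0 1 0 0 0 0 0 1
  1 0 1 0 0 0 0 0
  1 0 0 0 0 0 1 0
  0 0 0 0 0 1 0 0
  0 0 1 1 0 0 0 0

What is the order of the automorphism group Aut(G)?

2

The degree sequence is [2, 1, 2, 2, 2, 2, 1, 2]; the two degree-1 vertices b and g are the ends of a path, so G = P_8. A path has exactly one nontrivial symmetry — reversal — giving Aut(G) of order 2.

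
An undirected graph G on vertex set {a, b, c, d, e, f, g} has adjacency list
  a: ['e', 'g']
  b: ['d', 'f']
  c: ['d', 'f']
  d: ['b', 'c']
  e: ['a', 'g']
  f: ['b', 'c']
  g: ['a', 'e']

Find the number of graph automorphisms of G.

48

G has two connected components, {b, c, d, f} and {a, e, g}; each is 2-regular, so G = C_4 ⊔ C_3. No automorphism exchanges components of different sizes, hence Aut(G) is the direct product D_4 × D_3, order 48.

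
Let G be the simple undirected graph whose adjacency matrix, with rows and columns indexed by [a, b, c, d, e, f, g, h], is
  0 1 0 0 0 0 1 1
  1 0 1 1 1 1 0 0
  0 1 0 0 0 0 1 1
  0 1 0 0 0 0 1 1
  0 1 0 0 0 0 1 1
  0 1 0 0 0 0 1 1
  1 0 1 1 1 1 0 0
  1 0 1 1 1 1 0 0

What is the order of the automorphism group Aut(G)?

The vertices split by degree into {b, g, h} (degree 5) and {a, c, d, e, f} (degree 3); every edge runs between the two parts, so G is the complete bipartite graph K_{3,5}. The parts have unequal sizes, so no automorphism swaps them; each part is permuted independently, giving S_3 × S_5 of order 3!·5! = 720.

720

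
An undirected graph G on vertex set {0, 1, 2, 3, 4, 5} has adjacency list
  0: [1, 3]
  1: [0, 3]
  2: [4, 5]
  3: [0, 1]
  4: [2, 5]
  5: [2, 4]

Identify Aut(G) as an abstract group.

G has two connected components, {2, 4, 5} and {0, 1, 3}; each is 2-regular, so G = C_3 ⊔ C_3. Aut of a disjoint union of two copies of C_3 is the wreath product D_3 ≀ Z_2, of order 2·6² = 72.

D_3 ≀ Z_2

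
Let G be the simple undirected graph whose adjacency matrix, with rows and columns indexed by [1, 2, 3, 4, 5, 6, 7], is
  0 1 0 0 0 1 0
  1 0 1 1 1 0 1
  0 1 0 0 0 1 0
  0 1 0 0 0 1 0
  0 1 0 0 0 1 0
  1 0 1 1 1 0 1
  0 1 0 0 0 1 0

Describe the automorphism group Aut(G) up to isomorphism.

The vertices split by degree into {2, 6} (degree 5) and {1, 3, 4, 5, 7} (degree 2); every edge runs between the two parts, so G is the complete bipartite graph K_{2,5}. The parts have unequal sizes, so no automorphism swaps them; each part is permuted independently, giving S_2 × S_5 of order 2!·5! = 240.

S_2 × S_5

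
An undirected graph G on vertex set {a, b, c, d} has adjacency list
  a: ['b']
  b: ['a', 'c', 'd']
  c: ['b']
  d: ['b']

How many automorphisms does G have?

Vertex b has degree 3 and every other vertex has degree 1, so G is the star K_{1,3} with centre b. Any automorphism fixes the centre and permutes the 3 leaves freely, so Aut(G) ≅ S_3 of order 3! = 6.

6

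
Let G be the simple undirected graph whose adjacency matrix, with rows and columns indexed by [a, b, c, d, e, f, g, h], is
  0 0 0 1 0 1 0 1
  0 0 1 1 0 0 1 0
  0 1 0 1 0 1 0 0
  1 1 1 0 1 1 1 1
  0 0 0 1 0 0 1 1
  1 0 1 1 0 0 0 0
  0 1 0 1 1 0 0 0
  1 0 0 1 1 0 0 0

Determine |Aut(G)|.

14

Vertex d is the unique vertex of degree 7; the remaining 7 vertices each have degree 3 and induce a cycle, so G is the wheel on 8 vertices with hub d. Every automorphism fixes the hub and acts on the rim 7-cycle, so Aut(G) ≅ Aut(C_7) = D_7 of order 14.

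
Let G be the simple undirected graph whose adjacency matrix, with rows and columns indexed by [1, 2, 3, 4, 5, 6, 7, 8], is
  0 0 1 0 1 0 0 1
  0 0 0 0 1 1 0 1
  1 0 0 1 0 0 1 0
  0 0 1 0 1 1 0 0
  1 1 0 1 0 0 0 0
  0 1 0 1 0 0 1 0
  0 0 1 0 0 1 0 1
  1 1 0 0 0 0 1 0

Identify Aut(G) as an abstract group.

Z_2^3 ⋊ S_3

G is 3-regular and bipartite on 2^3 = 8 vertices with girth 4; it is the hypercube graph Q_3. The symmetry group of the 3-cube is the hyperoctahedral group B_3 = Z_2 ≀ S_3, of order 2^3·3! = 48.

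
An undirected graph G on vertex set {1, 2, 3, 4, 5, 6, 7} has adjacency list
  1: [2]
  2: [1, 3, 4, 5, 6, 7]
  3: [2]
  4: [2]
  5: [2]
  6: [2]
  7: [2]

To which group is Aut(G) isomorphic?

S_6

Vertex 2 has degree 6 and every other vertex has degree 1, so G is the star K_{1,6} with centre 2. The 6 leaves are pairwise interchangeable while the centre is fixed, giving Aut(G) = S_6.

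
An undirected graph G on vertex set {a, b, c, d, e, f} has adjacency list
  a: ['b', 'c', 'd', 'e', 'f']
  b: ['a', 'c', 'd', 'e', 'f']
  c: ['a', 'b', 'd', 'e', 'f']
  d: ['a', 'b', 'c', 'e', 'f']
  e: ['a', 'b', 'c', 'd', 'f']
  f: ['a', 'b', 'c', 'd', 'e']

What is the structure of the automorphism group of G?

All 6 vertices are pairwise adjacent: G = K_6. Any permutation of the 6 vertices preserves K_6, so Aut(K_6) = S_6 of order 6! = 720.

S_6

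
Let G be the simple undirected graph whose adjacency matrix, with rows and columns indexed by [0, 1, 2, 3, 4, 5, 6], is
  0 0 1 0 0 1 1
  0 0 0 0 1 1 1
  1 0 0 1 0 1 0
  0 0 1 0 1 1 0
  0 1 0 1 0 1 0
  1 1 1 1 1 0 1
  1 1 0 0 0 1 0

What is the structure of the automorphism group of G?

D_6

Vertex 5 is the unique vertex of degree 6; the remaining 6 vertices each have degree 3 and induce a cycle, so G is the wheel on 7 vertices with hub 5. With the hub fixed, the remaining symmetry is that of the rim cycle C_6, giving the dihedral group D_6.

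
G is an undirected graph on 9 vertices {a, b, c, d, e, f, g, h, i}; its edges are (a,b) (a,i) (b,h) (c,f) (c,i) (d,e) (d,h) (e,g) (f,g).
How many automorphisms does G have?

Every vertex has degree 2 and the graph is connected, so G is the 9-cycle C_9. C_9 has 9 rotations and 9 reflections, so Aut(C_9) ≅ D_9 of order 18.

18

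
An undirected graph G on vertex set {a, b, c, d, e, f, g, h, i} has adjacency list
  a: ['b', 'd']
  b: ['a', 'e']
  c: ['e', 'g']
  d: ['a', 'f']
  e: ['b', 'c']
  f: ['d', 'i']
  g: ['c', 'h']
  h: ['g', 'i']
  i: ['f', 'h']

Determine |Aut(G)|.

18

G is 2-regular and connected on 9 vertices, i.e. the cycle C_9. The automorphisms of the 9-cycle are exactly the symmetries of a regular 9-gon: the dihedral group D_9, |D_9| = 18.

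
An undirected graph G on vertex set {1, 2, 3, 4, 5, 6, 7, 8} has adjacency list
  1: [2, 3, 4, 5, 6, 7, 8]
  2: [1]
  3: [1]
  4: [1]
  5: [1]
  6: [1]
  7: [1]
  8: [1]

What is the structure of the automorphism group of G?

Vertex 1 has degree 7 and every other vertex has degree 1, so G is the star K_{1,7} with centre 1. The 7 leaves are pairwise interchangeable while the centre is fixed, giving Aut(G) = S_7.

the symmetric group on 7 letters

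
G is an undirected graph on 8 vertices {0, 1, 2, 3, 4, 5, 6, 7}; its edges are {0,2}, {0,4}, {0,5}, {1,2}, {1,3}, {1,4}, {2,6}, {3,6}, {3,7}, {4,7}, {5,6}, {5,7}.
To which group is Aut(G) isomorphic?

G is 3-regular and bipartite on 2^3 = 8 vertices with girth 4; it is the hypercube graph Q_3. The symmetry group of the 3-cube is the hyperoctahedral group B_3 = Z_2 ≀ S_3, of order 2^3·3! = 48.

the hyperoctahedral group B_3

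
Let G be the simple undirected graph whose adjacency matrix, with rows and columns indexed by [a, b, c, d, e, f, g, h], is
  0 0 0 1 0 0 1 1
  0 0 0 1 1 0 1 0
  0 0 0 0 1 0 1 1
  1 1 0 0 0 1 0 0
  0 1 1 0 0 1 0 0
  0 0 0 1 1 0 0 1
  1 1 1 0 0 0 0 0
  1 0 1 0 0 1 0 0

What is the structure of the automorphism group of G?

G is 3-regular and bipartite on 2^3 = 8 vertices with girth 4; it is the hypercube graph Q_3. The symmetry group of the 3-cube is the hyperoctahedral group B_3 = Z_2 ≀ S_3, of order 2^3·3! = 48.

Z_2^3 ⋊ S_3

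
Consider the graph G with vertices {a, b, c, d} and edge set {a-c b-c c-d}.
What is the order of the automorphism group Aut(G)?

Vertex c has degree 3 and every other vertex has degree 1, so G is the star K_{1,3} with centre c. The 3 leaves are pairwise interchangeable while the centre is fixed, giving Aut(G) = S_3.

6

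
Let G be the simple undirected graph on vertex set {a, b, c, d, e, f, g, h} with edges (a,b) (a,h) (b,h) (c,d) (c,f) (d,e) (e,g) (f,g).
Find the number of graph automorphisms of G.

60

G has two connected components, {c, d, e, f, g} and {a, b, h}; each is 2-regular, so G = C_5 ⊔ C_3. The components are non-isomorphic (different sizes), so Aut(G) = Aut(C_5) × Aut(C_3) = D_5 × D_3 of order 10·6 = 60.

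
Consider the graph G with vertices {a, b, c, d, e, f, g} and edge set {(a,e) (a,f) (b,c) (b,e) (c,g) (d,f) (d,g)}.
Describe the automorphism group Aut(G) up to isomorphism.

Every vertex has degree 2 and the graph is connected, so G is the 7-cycle C_7. C_7 has 7 rotations and 7 reflections, so Aut(C_7) ≅ D_7 of order 14.

D_7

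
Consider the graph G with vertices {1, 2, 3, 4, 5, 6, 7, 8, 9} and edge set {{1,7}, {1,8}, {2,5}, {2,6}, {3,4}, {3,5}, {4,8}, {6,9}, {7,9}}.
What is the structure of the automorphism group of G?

D_9

Every vertex has degree 2 and the graph is connected, so G is the 9-cycle C_9. The automorphisms of the 9-cycle are exactly the symmetries of a regular 9-gon: the dihedral group D_9, |D_9| = 18.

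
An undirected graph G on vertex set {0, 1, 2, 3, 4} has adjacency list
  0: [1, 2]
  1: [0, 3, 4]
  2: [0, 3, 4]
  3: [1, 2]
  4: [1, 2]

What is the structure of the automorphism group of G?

S_3 × S_2

The vertices split by degree into {1, 2} (degree 3) and {0, 3, 4} (degree 2); every edge runs between the two parts, so G is the complete bipartite graph K_{2,3}. Automorphisms preserve the bipartition setwise (since the parts differ in size) and act as S_3 × S_2 within it; |Aut| = 12.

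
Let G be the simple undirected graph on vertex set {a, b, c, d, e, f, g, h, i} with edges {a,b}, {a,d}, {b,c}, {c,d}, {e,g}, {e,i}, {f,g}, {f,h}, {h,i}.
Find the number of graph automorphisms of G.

G has two connected components, {e, f, g, h, i} and {a, b, c, d}; each is 2-regular, so G = C_5 ⊔ C_4. The components are non-isomorphic (different sizes), so Aut(G) = Aut(C_4) × Aut(C_5) = D_4 × D_5 of order 8·10 = 80.

80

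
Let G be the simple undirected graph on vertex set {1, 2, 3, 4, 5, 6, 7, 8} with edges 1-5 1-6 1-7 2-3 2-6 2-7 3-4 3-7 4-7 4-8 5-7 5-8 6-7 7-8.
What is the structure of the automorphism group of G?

Vertex 7 is the unique vertex of degree 7; the remaining 7 vertices each have degree 3 and induce a cycle, so G is the wheel on 8 vertices with hub 7. Every automorphism fixes the hub and acts on the rim 7-cycle, so Aut(G) ≅ Aut(C_7) = D_7 of order 14.

D_7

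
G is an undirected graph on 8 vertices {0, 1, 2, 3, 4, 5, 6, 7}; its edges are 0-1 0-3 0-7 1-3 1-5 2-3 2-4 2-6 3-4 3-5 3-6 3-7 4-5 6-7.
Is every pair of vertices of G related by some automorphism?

Vertex 3 is the only vertex of degree 7, so every automorphism fixes it; G is not vertex-transitive.

No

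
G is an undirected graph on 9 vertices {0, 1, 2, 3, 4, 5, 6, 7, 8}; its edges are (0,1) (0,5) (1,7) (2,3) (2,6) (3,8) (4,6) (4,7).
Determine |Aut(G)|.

The degree sequence is [2, 2, 2, 2, 2, 1, 2, 2, 1]; the two degree-1 vertices 5 and 8 are the ends of a path, so G = P_9. A path has exactly one nontrivial symmetry — reversal — giving Aut(G) of order 2.

2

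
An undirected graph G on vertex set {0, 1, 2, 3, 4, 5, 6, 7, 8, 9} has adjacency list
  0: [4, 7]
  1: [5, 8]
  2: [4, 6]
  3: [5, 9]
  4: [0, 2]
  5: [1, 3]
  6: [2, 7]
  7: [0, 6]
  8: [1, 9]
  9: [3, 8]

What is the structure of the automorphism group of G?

G has two connected components, {1, 3, 5, 8, 9} and {0, 2, 4, 6, 7}; each is 2-regular, so G = C_5 ⊔ C_5. With two isomorphic components, Aut(G) = Aut(C_5) ≀ S_2 = (D_5 × D_5) ⋊ Z_2: permute each cycle by D_5, then optionally swap the two cycles. Order 2·(2·5)² = 200.

(D_5 × D_5) ⋊ Z_2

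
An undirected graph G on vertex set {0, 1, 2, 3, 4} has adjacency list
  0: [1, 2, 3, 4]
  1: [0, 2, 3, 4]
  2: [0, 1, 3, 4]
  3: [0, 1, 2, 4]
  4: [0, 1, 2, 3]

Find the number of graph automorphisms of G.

120

Every vertex has degree 4, so G is the complete graph K_5. Every bijection on the vertex set is an automorphism of K_5; hence Aut(K_5) ≅ S_5, order 120.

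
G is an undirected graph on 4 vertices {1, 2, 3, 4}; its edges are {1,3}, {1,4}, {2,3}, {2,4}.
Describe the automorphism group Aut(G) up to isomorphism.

D_4

G is 2-regular and bipartite on 2^2 = 4 vertices with girth 4; it is the hypercube graph Q_2. Aut(Q_2) consists of the signed permutations of the 2 coordinate axes: 2! permutations times 2^2 sign flips, so |Aut| = 2^2·2! = 8.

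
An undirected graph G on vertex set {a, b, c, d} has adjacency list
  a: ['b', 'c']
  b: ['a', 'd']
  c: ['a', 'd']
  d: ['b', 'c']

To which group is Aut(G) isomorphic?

G is 2-regular and bipartite with parts {b, c} and {a, d} (each part is independent and every cross-pair is an edge), so G = K_{2,2}. Each part can be permuted independently (S_2 × S_2) and the two equal-size parts can also be swapped, giving (S_2 × S_2) ⋊ Z_2 of order 2·(2!)² = 8.

(S_2 × S_2) ⋊ Z_2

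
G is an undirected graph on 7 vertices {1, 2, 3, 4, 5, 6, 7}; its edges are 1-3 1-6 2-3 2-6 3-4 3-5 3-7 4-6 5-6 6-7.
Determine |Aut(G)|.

The vertices split by degree into {3, 6} (degree 5) and {1, 2, 4, 5, 7} (degree 2); every edge runs between the two parts, so G is the complete bipartite graph K_{2,5}. Automorphisms preserve the bipartition setwise (since the parts differ in size) and act as S_2 × S_5 within it; |Aut| = 240.

240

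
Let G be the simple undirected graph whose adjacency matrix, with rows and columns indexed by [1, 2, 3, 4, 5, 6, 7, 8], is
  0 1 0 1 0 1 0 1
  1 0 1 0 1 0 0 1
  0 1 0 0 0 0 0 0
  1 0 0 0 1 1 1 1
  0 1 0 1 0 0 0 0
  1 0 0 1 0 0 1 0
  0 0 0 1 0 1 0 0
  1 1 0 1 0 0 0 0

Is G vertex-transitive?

Vertex 3 is the only vertex of degree 1, so every automorphism fixes it; G is not vertex-transitive.

No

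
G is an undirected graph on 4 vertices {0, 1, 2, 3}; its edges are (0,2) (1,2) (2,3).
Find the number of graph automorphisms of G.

Vertex 2 has degree 3 and every other vertex has degree 1, so G is the star K_{1,3} with centre 2. The 3 leaves are pairwise interchangeable while the centre is fixed, giving Aut(G) = S_3.

6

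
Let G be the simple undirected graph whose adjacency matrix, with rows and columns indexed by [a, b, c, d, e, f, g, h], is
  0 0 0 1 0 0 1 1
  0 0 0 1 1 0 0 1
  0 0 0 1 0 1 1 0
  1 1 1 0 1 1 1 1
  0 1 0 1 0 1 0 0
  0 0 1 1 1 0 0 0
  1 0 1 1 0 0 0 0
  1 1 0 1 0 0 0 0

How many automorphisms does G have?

Vertex d is the unique vertex of degree 7; the remaining 7 vertices each have degree 3 and induce a cycle, so G is the wheel on 8 vertices with hub d. Every automorphism fixes the hub and acts on the rim 7-cycle, so Aut(G) ≅ Aut(C_7) = D_7 of order 14.

14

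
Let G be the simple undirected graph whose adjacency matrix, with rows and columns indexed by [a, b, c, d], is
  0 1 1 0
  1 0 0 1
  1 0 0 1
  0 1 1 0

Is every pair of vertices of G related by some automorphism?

G is 2-regular and bipartite on 2^2 = 4 vertices with girth 4; it is the hypercube graph Q_2. Aut(Q_2) consists of the signed permutations of the 2 coordinate axes: 2! permutations times 2^2 sign flips, so |Aut| = 2^2·2! = 8. This group acts transitively on the 4 vertices.

Yes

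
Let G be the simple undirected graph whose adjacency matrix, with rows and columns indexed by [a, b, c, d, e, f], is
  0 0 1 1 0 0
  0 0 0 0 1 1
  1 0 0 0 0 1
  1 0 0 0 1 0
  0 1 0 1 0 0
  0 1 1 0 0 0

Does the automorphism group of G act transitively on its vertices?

Every vertex has degree 2 and the graph is connected, so G is the 6-cycle C_6. The automorphisms of the 6-cycle are exactly the symmetries of a regular 6-gon: the dihedral group D_6, |D_6| = 12. This group acts transitively on the 6 vertices.

Yes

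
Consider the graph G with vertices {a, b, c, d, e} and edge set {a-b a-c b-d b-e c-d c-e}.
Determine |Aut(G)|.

12

The vertices split by degree into {b, c} (degree 3) and {a, d, e} (degree 2); every edge runs between the two parts, so G is the complete bipartite graph K_{2,3}. The parts have unequal sizes, so no automorphism swaps them; each part is permuted independently, giving S_2 × S_3 of order 2!·3! = 12.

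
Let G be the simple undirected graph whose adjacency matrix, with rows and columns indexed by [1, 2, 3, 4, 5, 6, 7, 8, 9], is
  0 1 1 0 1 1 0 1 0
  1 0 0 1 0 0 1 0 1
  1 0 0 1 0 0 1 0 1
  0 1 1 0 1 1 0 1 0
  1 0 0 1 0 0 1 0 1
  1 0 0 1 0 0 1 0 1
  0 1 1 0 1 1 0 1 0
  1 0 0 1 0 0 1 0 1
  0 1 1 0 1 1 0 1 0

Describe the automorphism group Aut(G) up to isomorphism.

The vertices split by degree into {1, 4, 7, 9} (degree 5) and {2, 3, 5, 6, 8} (degree 4); every edge runs between the two parts, so G is the complete bipartite graph K_{4,5}. Automorphisms preserve the bipartition setwise (since the parts differ in size) and act as S_5 × S_4 within it; |Aut| = 2880.

S_5 × S_4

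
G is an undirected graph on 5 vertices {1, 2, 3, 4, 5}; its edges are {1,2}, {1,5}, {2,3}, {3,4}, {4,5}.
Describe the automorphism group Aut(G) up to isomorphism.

the dihedral group of order 10

Every vertex has degree 2 and the graph is connected, so G is the 5-cycle C_5. C_5 has 5 rotations and 5 reflections, so Aut(C_5) ≅ D_5 of order 10.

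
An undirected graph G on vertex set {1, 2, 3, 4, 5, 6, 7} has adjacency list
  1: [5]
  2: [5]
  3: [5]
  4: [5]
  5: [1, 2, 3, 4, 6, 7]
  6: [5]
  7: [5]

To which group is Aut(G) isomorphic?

the symmetric group on 6 letters

Vertex 5 has degree 6 and every other vertex has degree 1, so G is the star K_{1,6} with centre 5. Any automorphism fixes the centre and permutes the 6 leaves freely, so Aut(G) ≅ S_6 of order 6! = 720.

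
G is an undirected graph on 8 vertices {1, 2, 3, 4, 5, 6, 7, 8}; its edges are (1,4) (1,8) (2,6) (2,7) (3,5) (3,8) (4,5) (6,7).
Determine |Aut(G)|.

G has two connected components, {1, 3, 4, 5, 8} and {2, 6, 7}; each is 2-regular, so G = C_5 ⊔ C_3. The components are non-isomorphic (different sizes), so Aut(G) = Aut(C_3) × Aut(C_5) = D_3 × D_5 of order 6·10 = 60.

60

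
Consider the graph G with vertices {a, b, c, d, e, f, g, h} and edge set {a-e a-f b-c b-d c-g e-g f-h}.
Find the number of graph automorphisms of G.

2

The degree sequence is [2, 2, 2, 1, 2, 2, 2, 1]; the two degree-1 vertices d and h are the ends of a path, so G = P_8. A path has exactly one nontrivial symmetry — reversal — giving Aut(G) of order 2.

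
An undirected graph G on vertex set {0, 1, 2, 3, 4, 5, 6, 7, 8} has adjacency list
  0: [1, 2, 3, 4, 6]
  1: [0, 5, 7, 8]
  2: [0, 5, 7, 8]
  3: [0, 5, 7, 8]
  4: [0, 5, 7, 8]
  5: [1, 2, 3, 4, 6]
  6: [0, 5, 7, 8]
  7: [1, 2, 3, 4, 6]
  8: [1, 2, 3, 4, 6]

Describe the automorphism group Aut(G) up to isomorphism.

The vertices split by degree into {0, 5, 7, 8} (degree 5) and {1, 2, 3, 4, 6} (degree 4); every edge runs between the two parts, so G is the complete bipartite graph K_{4,5}. Automorphisms preserve the bipartition setwise (since the parts differ in size) and act as S_5 × S_4 within it; |Aut| = 2880.

S_5 × S_4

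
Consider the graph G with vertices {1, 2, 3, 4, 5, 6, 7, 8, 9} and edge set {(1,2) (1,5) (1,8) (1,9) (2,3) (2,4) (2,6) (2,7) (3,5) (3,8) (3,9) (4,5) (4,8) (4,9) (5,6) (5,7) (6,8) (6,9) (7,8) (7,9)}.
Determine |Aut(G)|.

2880

The vertices split by degree into {2, 5, 8, 9} (degree 5) and {1, 3, 4, 6, 7} (degree 4); every edge runs between the two parts, so G is the complete bipartite graph K_{4,5}. Automorphisms preserve the bipartition setwise (since the parts differ in size) and act as S_5 × S_4 within it; |Aut| = 2880.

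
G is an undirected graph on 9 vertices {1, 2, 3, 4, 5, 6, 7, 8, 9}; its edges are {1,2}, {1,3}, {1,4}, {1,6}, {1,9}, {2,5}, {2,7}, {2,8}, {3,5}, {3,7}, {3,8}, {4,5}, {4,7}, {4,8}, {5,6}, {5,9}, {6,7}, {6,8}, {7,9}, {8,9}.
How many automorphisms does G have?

The vertices split by degree into {1, 5, 7, 8} (degree 5) and {2, 3, 4, 6, 9} (degree 4); every edge runs between the two parts, so G is the complete bipartite graph K_{4,5}. Automorphisms preserve the bipartition setwise (since the parts differ in size) and act as S_5 × S_4 within it; |Aut| = 2880.

2880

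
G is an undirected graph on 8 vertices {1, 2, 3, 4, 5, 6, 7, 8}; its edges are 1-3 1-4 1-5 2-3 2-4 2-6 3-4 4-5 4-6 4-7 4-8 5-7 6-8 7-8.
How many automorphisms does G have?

Vertex 4 is the unique vertex of degree 7; the remaining 7 vertices each have degree 3 and induce a cycle, so G is the wheel on 8 vertices with hub 4. Every automorphism fixes the hub and acts on the rim 7-cycle, so Aut(G) ≅ Aut(C_7) = D_7 of order 14.

14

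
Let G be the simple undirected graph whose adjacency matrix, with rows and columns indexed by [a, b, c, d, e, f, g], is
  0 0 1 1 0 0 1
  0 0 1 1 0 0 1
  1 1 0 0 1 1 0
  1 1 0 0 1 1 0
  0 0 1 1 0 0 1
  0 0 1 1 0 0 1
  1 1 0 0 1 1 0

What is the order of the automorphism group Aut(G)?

144

The vertices split by degree into {c, d, g} (degree 4) and {a, b, e, f} (degree 3); every edge runs between the two parts, so G is the complete bipartite graph K_{3,4}. Automorphisms preserve the bipartition setwise (since the parts differ in size) and act as S_4 × S_3 within it; |Aut| = 144.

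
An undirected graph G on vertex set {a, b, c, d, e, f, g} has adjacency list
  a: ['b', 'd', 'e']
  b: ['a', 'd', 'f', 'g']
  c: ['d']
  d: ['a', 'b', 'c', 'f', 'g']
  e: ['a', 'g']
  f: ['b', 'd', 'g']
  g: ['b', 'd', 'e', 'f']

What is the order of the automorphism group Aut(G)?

Degrees alone do not determine every vertex (e.g. a and f both have degree 3), but their neighbour-degree multisets differ: N(a) has degrees [2, 4, 5] while N(f) has degrees [4, 4, 5]. Repeating this refinement separates all vertices, so the only automorphism is the identity.

1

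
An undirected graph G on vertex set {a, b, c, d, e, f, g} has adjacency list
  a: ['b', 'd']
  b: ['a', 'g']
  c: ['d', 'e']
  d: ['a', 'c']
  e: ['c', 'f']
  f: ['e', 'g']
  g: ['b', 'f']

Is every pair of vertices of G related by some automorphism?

Yes

Every vertex has degree 2 and the graph is connected, so G is the 7-cycle C_7. The automorphisms of the 7-cycle are exactly the symmetries of a regular 7-gon: the dihedral group D_7, |D_7| = 14. This group acts transitively on the 7 vertices.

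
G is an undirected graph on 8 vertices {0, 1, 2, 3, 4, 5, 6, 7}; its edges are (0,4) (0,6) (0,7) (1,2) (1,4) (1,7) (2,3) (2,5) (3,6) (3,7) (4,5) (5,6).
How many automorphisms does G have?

G is 3-regular and bipartite on 2^3 = 8 vertices with girth 4; it is the hypercube graph Q_3. Aut(Q_3) consists of the signed permutations of the 3 coordinate axes: 3! permutations times 2^3 sign flips, so |Aut| = 2^3·3! = 48.

48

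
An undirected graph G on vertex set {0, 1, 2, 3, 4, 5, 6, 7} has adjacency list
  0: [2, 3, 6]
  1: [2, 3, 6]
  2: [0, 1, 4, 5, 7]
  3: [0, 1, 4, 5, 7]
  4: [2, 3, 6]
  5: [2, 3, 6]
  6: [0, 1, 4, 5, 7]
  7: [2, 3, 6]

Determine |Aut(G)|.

The vertices split by degree into {2, 3, 6} (degree 5) and {0, 1, 4, 5, 7} (degree 3); every edge runs between the two parts, so G is the complete bipartite graph K_{3,5}. The parts have unequal sizes, so no automorphism swaps them; each part is permuted independently, giving S_3 × S_5 of order 3!·5! = 720.

720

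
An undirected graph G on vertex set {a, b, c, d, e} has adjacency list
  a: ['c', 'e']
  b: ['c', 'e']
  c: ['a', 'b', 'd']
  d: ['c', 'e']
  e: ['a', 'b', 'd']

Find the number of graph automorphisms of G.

12

The vertices split by degree into {c, e} (degree 3) and {a, b, d} (degree 2); every edge runs between the two parts, so G is the complete bipartite graph K_{2,3}. The parts have unequal sizes, so no automorphism swaps them; each part is permuted independently, giving S_3 × S_2 of order 3!·2! = 12.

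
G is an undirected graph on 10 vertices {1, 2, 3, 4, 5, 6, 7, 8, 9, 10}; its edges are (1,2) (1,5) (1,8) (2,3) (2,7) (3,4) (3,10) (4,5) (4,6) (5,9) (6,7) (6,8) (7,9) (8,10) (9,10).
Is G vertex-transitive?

Yes

G is 3-regular on 10 vertices with no triangles and no 4-cycles (girth 5): this is the Petersen graph. It is a classical fact that the Petersen graph has automorphism group S_5 (order 120), arising from its description as the Kneser graph K(5,2). Under this action every vertex can be carried to every other, so G is vertex-transitive.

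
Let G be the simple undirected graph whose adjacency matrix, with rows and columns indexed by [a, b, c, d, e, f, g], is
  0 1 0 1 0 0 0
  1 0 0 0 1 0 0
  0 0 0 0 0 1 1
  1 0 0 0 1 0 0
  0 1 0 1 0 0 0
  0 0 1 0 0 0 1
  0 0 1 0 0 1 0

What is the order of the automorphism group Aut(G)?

G has two connected components, {a, b, d, e} and {c, f, g}; each is 2-regular, so G = C_4 ⊔ C_3. No automorphism exchanges components of different sizes, hence Aut(G) is the direct product D_3 × D_4, order 48.

48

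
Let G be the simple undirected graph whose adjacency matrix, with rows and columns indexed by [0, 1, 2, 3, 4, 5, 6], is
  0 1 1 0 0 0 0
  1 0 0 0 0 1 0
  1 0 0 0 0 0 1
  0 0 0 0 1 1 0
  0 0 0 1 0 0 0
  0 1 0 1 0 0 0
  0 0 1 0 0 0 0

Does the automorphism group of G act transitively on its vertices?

No

Automorphisms preserve degree, but G has vertices of degree 1 and vertices of degree 2; no automorphism maps one to the other, so G is not vertex-transitive.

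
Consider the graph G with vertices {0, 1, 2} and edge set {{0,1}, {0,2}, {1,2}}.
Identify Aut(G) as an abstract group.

All 3 vertices are pairwise adjacent: G = K_3. Every bijection on the vertex set is an automorphism of K_3; hence Aut(K_3) ≅ S_3, order 6.

the symmetric group on 3 letters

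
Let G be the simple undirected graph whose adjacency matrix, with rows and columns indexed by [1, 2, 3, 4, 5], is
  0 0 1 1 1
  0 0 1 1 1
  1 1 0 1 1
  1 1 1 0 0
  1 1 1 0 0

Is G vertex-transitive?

No

Vertex 3 is the only vertex of degree 4, so every automorphism fixes it; G is not vertex-transitive.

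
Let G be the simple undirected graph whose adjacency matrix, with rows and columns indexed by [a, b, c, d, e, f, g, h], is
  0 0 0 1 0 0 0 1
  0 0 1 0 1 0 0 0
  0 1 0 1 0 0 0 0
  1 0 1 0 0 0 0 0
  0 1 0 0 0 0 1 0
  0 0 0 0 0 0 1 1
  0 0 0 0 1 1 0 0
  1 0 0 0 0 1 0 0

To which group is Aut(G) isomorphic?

G is 2-regular and connected on 8 vertices, i.e. the cycle C_8. C_8 has 8 rotations and 8 reflections, so Aut(C_8) ≅ D_8 of order 16.

the dihedral group of order 16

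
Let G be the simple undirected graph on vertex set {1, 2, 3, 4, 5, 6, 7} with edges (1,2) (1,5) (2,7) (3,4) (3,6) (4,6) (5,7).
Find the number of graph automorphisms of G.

48

G has two connected components, {1, 2, 5, 7} and {3, 4, 6}; each is 2-regular, so G = C_4 ⊔ C_3. The components are non-isomorphic (different sizes), so Aut(G) = Aut(C_3) × Aut(C_4) = D_3 × D_4 of order 6·8 = 48.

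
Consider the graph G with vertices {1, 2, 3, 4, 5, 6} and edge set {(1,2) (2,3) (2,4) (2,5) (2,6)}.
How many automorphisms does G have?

120

Vertex 2 has degree 5 and every other vertex has degree 1, so G is the star K_{1,5} with centre 2. The 5 leaves are pairwise interchangeable while the centre is fixed, giving Aut(G) = S_5.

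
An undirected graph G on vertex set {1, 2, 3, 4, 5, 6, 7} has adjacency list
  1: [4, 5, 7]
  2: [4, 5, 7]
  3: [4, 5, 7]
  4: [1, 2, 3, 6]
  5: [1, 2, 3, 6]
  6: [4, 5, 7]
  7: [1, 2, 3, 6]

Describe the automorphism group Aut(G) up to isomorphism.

S_3 × S_4

The vertices split by degree into {4, 5, 7} (degree 4) and {1, 2, 3, 6} (degree 3); every edge runs between the two parts, so G is the complete bipartite graph K_{3,4}. Automorphisms preserve the bipartition setwise (since the parts differ in size) and act as S_3 × S_4 within it; |Aut| = 144.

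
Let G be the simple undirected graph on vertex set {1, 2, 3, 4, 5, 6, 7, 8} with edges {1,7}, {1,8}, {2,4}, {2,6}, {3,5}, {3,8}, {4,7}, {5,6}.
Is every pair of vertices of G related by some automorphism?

Yes

Every vertex has degree 2 and the graph is connected, so G is the 8-cycle C_8. C_8 has 8 rotations and 8 reflections, so Aut(C_8) ≅ D_8 of order 16. Under this action every vertex can be carried to every other, so G is vertex-transitive.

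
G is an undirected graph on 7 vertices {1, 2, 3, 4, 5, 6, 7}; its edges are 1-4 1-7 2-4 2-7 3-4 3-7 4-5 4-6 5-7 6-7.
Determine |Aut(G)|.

The vertices split by degree into {4, 7} (degree 5) and {1, 2, 3, 5, 6} (degree 2); every edge runs between the two parts, so G is the complete bipartite graph K_{2,5}. The parts have unequal sizes, so no automorphism swaps them; each part is permuted independently, giving S_5 × S_2 of order 5!·2! = 240.

240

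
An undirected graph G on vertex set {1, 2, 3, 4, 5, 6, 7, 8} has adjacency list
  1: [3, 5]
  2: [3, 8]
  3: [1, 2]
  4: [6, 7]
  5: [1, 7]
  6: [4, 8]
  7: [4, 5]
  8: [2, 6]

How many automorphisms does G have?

16

G is 2-regular and connected on 8 vertices, i.e. the cycle C_8. The automorphisms of the 8-cycle are exactly the symmetries of a regular 8-gon: the dihedral group D_8, |D_8| = 16.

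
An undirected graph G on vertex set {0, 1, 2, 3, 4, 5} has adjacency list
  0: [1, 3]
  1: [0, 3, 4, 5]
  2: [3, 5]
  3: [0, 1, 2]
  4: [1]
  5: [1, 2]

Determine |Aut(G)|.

1

Degrees alone do not determine every vertex (e.g. 0 and 2 both have degree 2), but their neighbour-degree multisets differ: N(0) has degrees [3, 4] while N(2) has degrees [2, 3]. Repeating this refinement separates all vertices, so the only automorphism is the identity.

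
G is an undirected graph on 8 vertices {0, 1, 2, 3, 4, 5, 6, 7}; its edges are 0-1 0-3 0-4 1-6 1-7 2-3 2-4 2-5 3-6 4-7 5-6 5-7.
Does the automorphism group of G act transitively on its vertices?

Yes

G is 3-regular and bipartite on 2^3 = 8 vertices with girth 4; it is the hypercube graph Q_3. Aut(Q_3) consists of the signed permutations of the 3 coordinate axes: 3! permutations times 2^3 sign flips, so |Aut| = 2^3·3! = 48. Under this action every vertex can be carried to every other, so G is vertex-transitive.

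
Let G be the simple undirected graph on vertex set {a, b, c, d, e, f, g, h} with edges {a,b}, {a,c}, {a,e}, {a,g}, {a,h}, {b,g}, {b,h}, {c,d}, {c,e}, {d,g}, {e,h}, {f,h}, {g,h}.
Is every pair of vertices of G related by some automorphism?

Vertex d is the only vertex of degree 2, so every automorphism fixes it; G is not vertex-transitive.

No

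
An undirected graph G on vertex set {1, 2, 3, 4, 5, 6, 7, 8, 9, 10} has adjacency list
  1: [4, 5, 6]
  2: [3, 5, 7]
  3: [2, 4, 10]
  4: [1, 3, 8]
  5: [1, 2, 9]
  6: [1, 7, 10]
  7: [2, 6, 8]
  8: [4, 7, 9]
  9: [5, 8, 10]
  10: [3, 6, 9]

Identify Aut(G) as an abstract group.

S_5

G is 3-regular on 10 vertices with no triangles and no 4-cycles (girth 5): this is the Petersen graph. It is a classical fact that the Petersen graph has automorphism group S_5 (order 120), arising from its description as the Kneser graph K(5,2).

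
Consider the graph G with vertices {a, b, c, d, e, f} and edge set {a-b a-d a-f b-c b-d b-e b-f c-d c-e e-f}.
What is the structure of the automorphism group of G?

D_5

Vertex b is the unique vertex of degree 5; the remaining 5 vertices each have degree 3 and induce a cycle, so G is the wheel on 6 vertices with hub b. With the hub fixed, the remaining symmetry is that of the rim cycle C_5, giving the dihedral group D_5.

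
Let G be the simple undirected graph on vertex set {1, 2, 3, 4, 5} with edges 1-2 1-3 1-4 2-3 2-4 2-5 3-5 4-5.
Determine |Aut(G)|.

8

Vertex 2 is the unique vertex of degree 4; the remaining 4 vertices each have degree 3 and induce a cycle, so G is the wheel on 5 vertices with hub 2. Every automorphism fixes the hub and acts on the rim 4-cycle, so Aut(G) ≅ Aut(C_4) = D_4 of order 8.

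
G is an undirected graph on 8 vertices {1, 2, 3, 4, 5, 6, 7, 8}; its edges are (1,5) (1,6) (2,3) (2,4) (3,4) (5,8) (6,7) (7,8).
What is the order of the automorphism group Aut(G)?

60

G has two connected components, {1, 5, 6, 7, 8} and {2, 3, 4}; each is 2-regular, so G = C_5 ⊔ C_3. The components are non-isomorphic (different sizes), so Aut(G) = Aut(C_3) × Aut(C_5) = D_3 × D_5 of order 6·10 = 60.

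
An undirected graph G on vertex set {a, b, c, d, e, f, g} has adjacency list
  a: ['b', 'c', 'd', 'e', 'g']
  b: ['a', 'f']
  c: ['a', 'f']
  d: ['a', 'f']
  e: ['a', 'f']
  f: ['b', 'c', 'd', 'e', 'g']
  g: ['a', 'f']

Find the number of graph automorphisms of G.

240

The vertices split by degree into {a, f} (degree 5) and {b, c, d, e, g} (degree 2); every edge runs between the two parts, so G is the complete bipartite graph K_{2,5}. Automorphisms preserve the bipartition setwise (since the parts differ in size) and act as S_2 × S_5 within it; |Aut| = 240.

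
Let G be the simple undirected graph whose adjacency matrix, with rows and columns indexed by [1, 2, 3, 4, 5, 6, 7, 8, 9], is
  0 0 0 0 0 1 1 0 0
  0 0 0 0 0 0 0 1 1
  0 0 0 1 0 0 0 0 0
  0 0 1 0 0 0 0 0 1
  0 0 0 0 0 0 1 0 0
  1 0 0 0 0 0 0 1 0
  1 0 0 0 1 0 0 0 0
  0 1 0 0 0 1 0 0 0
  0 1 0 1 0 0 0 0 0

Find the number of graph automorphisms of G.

2

The degree sequence is [2, 2, 1, 2, 1, 2, 2, 2, 2]; the two degree-1 vertices 3 and 5 are the ends of a path, so G = P_9. The only nontrivial automorphism of a path is the end-to-end reflection, so Aut(G) ≅ Z_2.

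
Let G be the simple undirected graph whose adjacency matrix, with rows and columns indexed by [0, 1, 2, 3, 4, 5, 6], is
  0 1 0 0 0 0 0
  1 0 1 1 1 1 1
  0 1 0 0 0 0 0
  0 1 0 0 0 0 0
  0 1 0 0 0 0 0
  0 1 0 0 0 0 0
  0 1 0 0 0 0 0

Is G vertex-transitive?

Vertex 1 is the only vertex of degree 6, so every automorphism fixes it; G is not vertex-transitive.

No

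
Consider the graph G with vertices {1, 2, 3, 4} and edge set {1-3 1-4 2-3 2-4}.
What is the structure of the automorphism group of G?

(S_2 × S_2) ⋊ Z_2

G is 2-regular and bipartite with parts {3, 4} and {1, 2} (each part is independent and every cross-pair is an edge), so G = K_{2,2}. Each part can be permuted independently (S_2 × S_2) and the two equal-size parts can also be swapped, giving (S_2 × S_2) ⋊ Z_2 of order 2·(2!)² = 8.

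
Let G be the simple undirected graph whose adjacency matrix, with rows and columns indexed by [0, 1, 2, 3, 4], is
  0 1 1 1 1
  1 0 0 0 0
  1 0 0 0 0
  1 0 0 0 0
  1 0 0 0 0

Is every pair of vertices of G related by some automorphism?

Vertex 0 is the only vertex of degree 4, so every automorphism fixes it; G is not vertex-transitive.

No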